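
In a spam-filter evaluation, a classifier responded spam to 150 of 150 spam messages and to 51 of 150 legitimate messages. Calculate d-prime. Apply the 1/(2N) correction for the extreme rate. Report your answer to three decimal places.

d-prime = 3.126

The hit rate is 150/150 = 1, so apply the 1/(2N) correction: H → 1 − 1/(2·150) = 0.99667.
z(H) = z(0.99667) = 2.7134
z(FA) = z(0.34000) = -0.4125
d' = 2.7134 − (-0.4125) = 3.1259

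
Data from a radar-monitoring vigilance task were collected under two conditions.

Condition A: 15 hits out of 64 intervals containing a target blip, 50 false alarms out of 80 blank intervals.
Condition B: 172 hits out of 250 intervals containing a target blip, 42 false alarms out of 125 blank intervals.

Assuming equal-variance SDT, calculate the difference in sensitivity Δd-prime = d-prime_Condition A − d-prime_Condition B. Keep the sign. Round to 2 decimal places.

Condition A: z(0.2344) = -0.724, z(0.6250) = 0.319, d' = -1.043
Condition B: z(0.6880) = 0.490, z(0.3360) = -0.423, d' = 0.913
Δd' = d'_Condition A − d'_Condition B = -1.043 − 0.913 = -1.956
Condition B has the higher sensitivity.

Δd-prime = -1.96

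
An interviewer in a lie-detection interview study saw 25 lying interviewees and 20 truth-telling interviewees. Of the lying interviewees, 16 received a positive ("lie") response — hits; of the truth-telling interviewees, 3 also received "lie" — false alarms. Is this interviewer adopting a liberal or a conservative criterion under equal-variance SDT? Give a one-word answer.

z(H) = 0.358, z(FA) = -1.036
c = −½·(z(H) + z(FA)) = 0.339
c > 0 → conservative criterion (biased toward responding “no”).

conservative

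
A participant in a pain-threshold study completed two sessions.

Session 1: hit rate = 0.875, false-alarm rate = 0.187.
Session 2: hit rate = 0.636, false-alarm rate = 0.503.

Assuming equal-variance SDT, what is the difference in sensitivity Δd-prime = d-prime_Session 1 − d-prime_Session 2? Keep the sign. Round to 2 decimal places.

Session 1: z(0.875) = 1.150, z(0.187) = -0.889, d' = 2.039
Session 2: z(0.636) = 0.348, z(0.503) = 0.008, d' = 0.340
Δd' = d'_Session 1 − d'_Session 2 = 2.039 − 0.340 = 1.699
Session 1 has the higher sensitivity.

Δd-prime = 1.70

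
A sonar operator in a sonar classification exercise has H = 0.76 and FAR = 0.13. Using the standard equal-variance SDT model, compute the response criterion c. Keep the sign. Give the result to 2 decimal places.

z(H) = 0.7063
z(FA) = -1.1264
c = −½·[z(H) + z(FA)] = −0.5 × (0.7063 + (-1.1264)) = 0.21005

c = 0.21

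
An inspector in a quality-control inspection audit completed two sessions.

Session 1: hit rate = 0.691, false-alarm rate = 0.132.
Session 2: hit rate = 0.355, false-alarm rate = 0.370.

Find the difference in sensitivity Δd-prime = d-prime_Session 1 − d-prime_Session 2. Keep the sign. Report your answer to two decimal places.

Δd-prime = 1.66

Session 1: z(0.691) = 0.499, z(0.132) = -1.117, d' = 1.616
Session 2: z(0.355) = -0.372, z(0.370) = -0.332, d' = -0.040
Δd' = d'_Session 1 − d'_Session 2 = 1.616 − (-0.040) = 1.656
Session 1 has the higher sensitivity.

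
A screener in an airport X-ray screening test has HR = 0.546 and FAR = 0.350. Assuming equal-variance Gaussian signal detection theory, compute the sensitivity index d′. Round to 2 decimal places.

d′ = 0.50

z(0.546) = 0.116, z(0.350) = -0.385
d' = z(H) − z(FA) = 0.116 − (-0.385) = 0.501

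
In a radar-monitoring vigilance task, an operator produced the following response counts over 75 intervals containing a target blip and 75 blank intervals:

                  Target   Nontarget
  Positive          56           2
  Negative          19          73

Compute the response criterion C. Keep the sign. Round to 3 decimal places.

C = 0.634

H = 56/75 = 0.7467
FA = 2/75 = 0.0267
Φ⁻¹(H) = Φ⁻¹(0.7467) = 0.6641
Φ⁻¹(FA) = Φ⁻¹(0.0267) = -1.9317
c = −½·[z(H) + z(FA)] = −0.5 × (0.6641 + (-1.9317)) = 0.6338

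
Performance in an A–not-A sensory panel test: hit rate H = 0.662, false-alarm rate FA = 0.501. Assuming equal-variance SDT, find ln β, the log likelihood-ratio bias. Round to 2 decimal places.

ln β = -0.09

Φ⁻¹(H) = Φ⁻¹(0.662) = 0.418
Φ⁻¹(FA) = Φ⁻¹(0.501) = 0.003
ln β = −½·[z(H)² − z(FA)²] = −0.5 × (0.175 − 0.000) = -0.0875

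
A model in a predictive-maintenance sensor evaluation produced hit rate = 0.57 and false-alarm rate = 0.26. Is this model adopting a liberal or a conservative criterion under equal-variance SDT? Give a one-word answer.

conservative

z(H) = 0.176, z(FA) = -0.643
c = −½·(z(H) + z(FA)) = 0.2335
c > 0 → conservative criterion (biased toward responding “no”).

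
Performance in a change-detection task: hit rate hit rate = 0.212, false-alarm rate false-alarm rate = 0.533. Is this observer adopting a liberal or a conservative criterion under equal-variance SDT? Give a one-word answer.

z(H) = -0.800, z(FA) = 0.083
c = −½·(z(H) + z(FA)) = 0.3585
c > 0 → conservative criterion (biased toward responding “no”).

conservative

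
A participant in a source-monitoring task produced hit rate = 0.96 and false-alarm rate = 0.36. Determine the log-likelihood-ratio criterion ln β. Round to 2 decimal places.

ln β = -1.47

z(0.96) = 1.751, z(0.36) = -0.358
ln β = −½·[z(H)² − z(FA)²] = −0.5 × (3.066 − 0.128) = -1.469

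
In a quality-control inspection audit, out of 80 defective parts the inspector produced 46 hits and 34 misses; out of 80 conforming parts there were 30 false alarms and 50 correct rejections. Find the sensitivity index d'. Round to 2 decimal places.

H = 46/80 = 0.5750
FA = 30/80 = 0.3750
Φ⁻¹(H) = Φ⁻¹(0.5750) = 0.1891
Φ⁻¹(FA) = Φ⁻¹(0.3750) = -0.3186
d' = z(H) − z(FA) = 0.1891 − (-0.3186) = 0.5077

d' = 0.51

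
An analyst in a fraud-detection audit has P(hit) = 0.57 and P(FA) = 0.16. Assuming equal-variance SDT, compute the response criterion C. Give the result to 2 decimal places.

C = 0.41

z(H) = z(0.57) = 0.176
z(FA) = z(0.16) = -0.994
c = −½·[z(H) + z(FA)] = −0.5 × (0.176 + (-0.994)) = 0.409
c > 0: the analyst has a conservative response bias.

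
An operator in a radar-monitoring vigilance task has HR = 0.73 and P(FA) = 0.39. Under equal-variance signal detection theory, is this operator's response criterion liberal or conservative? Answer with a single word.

z(H) = 0.613, z(FA) = -0.279
c = −½·(z(H) + z(FA)) = -0.167
c < 0 → liberal criterion (biased toward responding “yes”).

liberal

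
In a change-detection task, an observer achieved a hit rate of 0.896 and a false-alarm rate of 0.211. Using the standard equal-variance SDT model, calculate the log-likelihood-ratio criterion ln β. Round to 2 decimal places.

z(0.896) = 1.259, z(0.211) = -0.803
ln β = −½·[z(H)² − z(FA)²] = −0.5 × (1.585 − 0.645) = -0.470

ln β = -0.47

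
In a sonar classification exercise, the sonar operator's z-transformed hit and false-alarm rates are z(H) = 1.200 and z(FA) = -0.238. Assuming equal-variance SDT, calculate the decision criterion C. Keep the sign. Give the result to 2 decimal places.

c = −½·[z(H) + z(FA)] = −½·(1.200 + (-0.238)) = -0.481
c < 0: the sonar operator has a liberal response bias.

C = -0.48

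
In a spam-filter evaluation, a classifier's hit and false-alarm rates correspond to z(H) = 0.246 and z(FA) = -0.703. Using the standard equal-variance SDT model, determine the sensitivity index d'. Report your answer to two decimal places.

d' = z(H) − z(FA) = 0.246 − (-0.703) = 0.949

d' = 0.95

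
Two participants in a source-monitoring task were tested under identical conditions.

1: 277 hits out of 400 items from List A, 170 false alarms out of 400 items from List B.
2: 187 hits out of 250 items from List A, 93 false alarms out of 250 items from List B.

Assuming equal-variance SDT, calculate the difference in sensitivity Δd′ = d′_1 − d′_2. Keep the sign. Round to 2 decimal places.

1: z(0.6925) = 0.503, z(0.4250) = -0.189, d' = 0.692
2: z(0.7480) = 0.668, z(0.3720) = -0.327, d' = 0.995
Δd' = d'_1 − d'_2 = 0.692 − 0.995 = -0.303
2 has the higher sensitivity.

Δd′ = -0.30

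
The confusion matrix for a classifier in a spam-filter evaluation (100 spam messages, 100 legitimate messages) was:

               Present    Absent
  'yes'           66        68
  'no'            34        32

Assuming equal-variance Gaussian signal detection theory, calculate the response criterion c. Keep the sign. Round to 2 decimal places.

H = 66/100 = 0.6600
FA = 68/100 = 0.6800
Φ⁻¹(H) = Φ⁻¹(0.6600) = 0.412
Φ⁻¹(FA) = Φ⁻¹(0.6800) = 0.468
c = −½·[z(H) + z(FA)] = −0.5 × (0.412 + 0.468) = -0.440
c < 0: the classifier has a liberal response bias.

c = -0.44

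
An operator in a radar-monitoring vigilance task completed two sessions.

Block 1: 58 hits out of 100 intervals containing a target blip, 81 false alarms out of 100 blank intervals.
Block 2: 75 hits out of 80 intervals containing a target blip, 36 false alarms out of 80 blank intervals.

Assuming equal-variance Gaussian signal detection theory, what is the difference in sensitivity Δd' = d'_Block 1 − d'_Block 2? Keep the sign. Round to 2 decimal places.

Δd' = -2.34

Block 1: z(0.5800) = 0.202, z(0.8100) = 0.878, d' = -0.676
Block 2: z(0.9375) = 1.534, z(0.4500) = -0.126, d' = 1.660
Δd' = d'_Block 1 − d'_Block 2 = -0.676 − 1.660 = -2.336
Block 2 has the higher sensitivity.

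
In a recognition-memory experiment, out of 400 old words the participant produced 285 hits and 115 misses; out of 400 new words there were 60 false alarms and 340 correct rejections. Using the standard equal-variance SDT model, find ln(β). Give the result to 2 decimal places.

ln β = 0.38

H = 285/400 = 0.7125
FA = 60/400 = 0.1500
z(0.7125) = 0.561, z(0.1500) = -1.036
ln β = −½·[z(H)² − z(FA)²] = −0.5 × (0.315 − 1.073) = 0.379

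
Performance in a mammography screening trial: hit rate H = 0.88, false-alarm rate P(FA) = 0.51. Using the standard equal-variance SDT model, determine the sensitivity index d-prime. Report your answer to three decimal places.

d-prime = 1.150

Φ⁻¹(0.88) = 1.1750, Φ⁻¹(0.51) = 0.0251
d' = z(H) − z(FA) = 1.1750 − 0.0251 = 1.1499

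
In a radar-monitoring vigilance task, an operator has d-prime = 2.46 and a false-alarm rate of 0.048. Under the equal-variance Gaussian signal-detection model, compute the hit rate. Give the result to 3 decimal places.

hit rate = 0.787

z(false-alarm rate) = z(0.048) = -1.6646
z(H) = z(FA) + d' = -1.6646 + 2.46 = 0.7954
hit rate = Φ(0.7954) = 0.7868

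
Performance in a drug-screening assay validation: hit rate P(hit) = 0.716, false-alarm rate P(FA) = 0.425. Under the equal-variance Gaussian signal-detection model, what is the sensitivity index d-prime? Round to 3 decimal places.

d-prime = 0.760

Φ⁻¹(H) = Φ⁻¹(0.716) = 0.5710
Φ⁻¹(FA) = Φ⁻¹(0.425) = -0.1891
d' = z(H) − z(FA) = 0.5710 − (-0.1891) = 0.7601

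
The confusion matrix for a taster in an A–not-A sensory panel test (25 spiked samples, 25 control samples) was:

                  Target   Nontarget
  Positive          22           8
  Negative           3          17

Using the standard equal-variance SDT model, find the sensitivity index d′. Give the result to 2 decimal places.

d′ = 1.64

H = 22/25 = 0.8800
FA = 8/25 = 0.3200
z(H) = 1.175
z(FA) = -0.468
d' = z(H) − z(FA) = 1.175 − (-0.468) = 1.643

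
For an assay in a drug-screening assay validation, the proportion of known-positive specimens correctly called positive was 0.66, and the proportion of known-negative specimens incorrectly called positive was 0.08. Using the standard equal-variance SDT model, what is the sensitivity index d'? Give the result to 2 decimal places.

d' = 1.82

Φ⁻¹(H) = 0.4125
Φ⁻¹(FA) = -1.4051
d' = z(H) − z(FA) = 0.4125 − (-1.4051) = 1.8176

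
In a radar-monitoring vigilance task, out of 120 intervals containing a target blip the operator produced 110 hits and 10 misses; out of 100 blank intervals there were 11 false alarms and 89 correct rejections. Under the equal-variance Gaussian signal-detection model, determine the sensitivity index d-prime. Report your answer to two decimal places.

d-prime = 2.61

H = 110/120 = 0.9167
FA = 11/100 = 0.1100
z(H) = z(0.9167) = 1.383
z(FA) = z(0.1100) = -1.227
d' = z(H) − z(FA) = 1.383 − (-1.227) = 2.610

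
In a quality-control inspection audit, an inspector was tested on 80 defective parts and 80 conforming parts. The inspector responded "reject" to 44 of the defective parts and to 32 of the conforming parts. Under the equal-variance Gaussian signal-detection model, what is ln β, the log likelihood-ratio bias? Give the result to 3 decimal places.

ln β = 0.024

H = 44/80 = 0.5500
FA = 32/80 = 0.4000
z(H) = 0.1257
z(FA) = -0.2533
ln β = −½·[z(H)² − z(FA)²] = −0.5 × (0.0158 − 0.0642) = 0.0242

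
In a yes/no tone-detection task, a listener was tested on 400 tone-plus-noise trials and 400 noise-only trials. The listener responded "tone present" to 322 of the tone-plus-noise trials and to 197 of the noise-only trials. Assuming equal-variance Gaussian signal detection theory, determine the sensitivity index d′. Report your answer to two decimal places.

d′ = 0.88

H = 322/400 = 0.8050
FA = 197/400 = 0.4925
z(H) = z(0.8050) = 0.8596
z(FA) = z(0.4925) = -0.0188
d' = z(H) − z(FA) = 0.8596 − (-0.0188) = 0.8784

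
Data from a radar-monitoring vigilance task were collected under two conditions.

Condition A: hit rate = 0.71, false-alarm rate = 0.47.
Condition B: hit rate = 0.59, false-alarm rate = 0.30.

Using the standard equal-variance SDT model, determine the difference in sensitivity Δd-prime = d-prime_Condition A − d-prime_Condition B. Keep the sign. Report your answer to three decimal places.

Condition A: z(0.71) = 0.5534, z(0.47) = -0.0753, d' = 0.6287
Condition B: z(0.59) = 0.2275, z(0.30) = -0.5244, d' = 0.7519
Δd' = d'_Condition A − d'_Condition B = 0.6287 − 0.7519 = -0.1232
Condition B has the higher sensitivity.

Δd-prime = -0.123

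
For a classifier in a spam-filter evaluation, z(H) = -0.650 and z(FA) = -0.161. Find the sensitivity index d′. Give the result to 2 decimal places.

d′ = -0.49

d' = z(H) − z(FA) = -0.650 − (-0.161) = -0.489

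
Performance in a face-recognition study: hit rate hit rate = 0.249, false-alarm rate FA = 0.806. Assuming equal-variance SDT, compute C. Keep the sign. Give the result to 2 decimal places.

z(0.249) = -0.678, z(0.806) = 0.863
c = −½·[z(H) + z(FA)] = −0.5 × (-0.678 + 0.863) = -0.0925

C = -0.09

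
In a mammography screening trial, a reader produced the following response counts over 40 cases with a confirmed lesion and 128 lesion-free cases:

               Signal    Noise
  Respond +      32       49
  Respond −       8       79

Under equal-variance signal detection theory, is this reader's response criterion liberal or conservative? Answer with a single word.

z(H) = 0.842, z(FA) = -0.298
c = −½·(z(H) + z(FA)) = -0.272
c < 0 → liberal criterion (biased toward responding “yes”).

liberal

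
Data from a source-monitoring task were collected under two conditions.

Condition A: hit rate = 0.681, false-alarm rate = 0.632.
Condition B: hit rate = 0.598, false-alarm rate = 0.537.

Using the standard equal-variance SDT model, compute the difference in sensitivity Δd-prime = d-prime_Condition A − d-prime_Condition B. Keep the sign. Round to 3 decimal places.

Condition A: z(0.681) = 0.4705, z(0.632) = 0.3372, d' = 0.1333
Condition B: z(0.598) = 0.2482, z(0.537) = 0.0929, d' = 0.1553
Δd' = d'_Condition A − d'_Condition B = 0.1333 − 0.1553 = -0.0220
Condition B has the higher sensitivity.

Δd-prime = -0.022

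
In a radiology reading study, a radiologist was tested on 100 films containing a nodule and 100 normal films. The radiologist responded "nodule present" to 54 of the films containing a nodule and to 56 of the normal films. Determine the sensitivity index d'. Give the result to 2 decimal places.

H = 54/100 = 0.5400
FA = 56/100 = 0.5600
Φ⁻¹(H) = Φ⁻¹(0.5400) = 0.100
Φ⁻¹(FA) = Φ⁻¹(0.5600) = 0.151
d' = z(H) − z(FA) = 0.100 − 0.151 = -0.051

d' = -0.05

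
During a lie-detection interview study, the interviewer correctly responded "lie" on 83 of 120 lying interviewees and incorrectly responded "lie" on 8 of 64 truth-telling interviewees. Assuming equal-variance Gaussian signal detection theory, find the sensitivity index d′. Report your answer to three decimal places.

d′ = 1.651

H = 83/120 = 0.6917
FA = 8/64 = 0.1250
Φ⁻¹(0.6917) = 0.5007, Φ⁻¹(0.1250) = -1.1503
d' = z(H) − z(FA) = 0.5007 − (-1.1503) = 1.6510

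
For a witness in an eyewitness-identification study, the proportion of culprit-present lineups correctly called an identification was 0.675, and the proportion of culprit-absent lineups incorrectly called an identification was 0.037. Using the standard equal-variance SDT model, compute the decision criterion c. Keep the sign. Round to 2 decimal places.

c = 0.67

z(H) = 0.4538
z(FA) = -1.7866
c = −½·[z(H) + z(FA)] = −0.5 × (0.4538 + (-1.7866)) = 0.6664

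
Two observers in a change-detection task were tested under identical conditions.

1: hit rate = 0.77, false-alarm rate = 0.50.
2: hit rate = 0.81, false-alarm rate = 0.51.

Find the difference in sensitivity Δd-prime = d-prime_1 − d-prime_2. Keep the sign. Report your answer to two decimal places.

Δd-prime = -0.11

1: z(0.77) = 0.739, z(0.50) = 0.000, d' = 0.739
2: z(0.81) = 0.878, z(0.51) = 0.025, d' = 0.853
Δd' = d'_1 − d'_2 = 0.739 − 0.853 = -0.114
2 has the higher sensitivity.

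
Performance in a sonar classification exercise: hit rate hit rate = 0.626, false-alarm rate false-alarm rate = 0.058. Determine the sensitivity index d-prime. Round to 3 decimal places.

z(H) = 0.3213
z(FA) = -1.5718
d' = z(H) − z(FA) = 0.3213 − (-1.5718) = 1.8931

d-prime = 1.893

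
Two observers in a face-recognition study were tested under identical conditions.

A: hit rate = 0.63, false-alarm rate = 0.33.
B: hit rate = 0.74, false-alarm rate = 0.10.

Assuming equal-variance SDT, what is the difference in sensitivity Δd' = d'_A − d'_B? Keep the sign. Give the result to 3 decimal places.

Δd' = -1.153

A: z(0.63) = 0.3319, z(0.33) = -0.4399, d' = 0.7718
B: z(0.74) = 0.6433, z(0.10) = -1.2816, d' = 1.9249
Δd' = d'_A − d'_B = 0.7718 − 1.9249 = -1.1531
B has the higher sensitivity.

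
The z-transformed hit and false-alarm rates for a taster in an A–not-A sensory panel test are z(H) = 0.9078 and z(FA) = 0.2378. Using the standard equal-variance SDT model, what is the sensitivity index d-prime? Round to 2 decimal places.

d' = z(H) − z(FA) = 0.9078 − 0.2378 = 0.6700

d-prime = 0.67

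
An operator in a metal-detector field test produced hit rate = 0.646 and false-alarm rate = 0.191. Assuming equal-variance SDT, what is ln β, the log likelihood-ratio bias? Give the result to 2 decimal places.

z(H) = 0.375
z(FA) = -0.874
ln β = −½·[z(H)² − z(FA)²] = −0.5 × (0.141 − 0.764) = 0.3115

ln β = 0.31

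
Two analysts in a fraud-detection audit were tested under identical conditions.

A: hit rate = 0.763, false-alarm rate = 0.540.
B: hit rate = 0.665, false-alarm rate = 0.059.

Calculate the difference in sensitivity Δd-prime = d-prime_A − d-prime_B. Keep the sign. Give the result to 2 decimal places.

A: z(0.763) = 0.716, z(0.540) = 0.100, d' = 0.616
B: z(0.665) = 0.426, z(0.059) = -1.563, d' = 1.989
Δd' = d'_A − d'_B = 0.616 − 1.989 = -1.373
B has the higher sensitivity.

Δd-prime = -1.37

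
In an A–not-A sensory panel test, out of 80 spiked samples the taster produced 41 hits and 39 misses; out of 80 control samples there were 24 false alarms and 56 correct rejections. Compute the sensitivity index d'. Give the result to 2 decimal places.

d' = 0.56

H = 41/80 = 0.5125
FA = 24/80 = 0.3000
Φ⁻¹(0.5125) = 0.0313, Φ⁻¹(0.3000) = -0.5244
d' = z(H) − z(FA) = 0.0313 − (-0.5244) = 0.5557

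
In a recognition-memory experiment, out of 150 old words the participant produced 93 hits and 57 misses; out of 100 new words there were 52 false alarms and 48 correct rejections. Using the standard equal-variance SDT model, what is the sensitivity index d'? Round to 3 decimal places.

d' = 0.255

H = 93/150 = 0.6200
FA = 52/100 = 0.5200
z(0.6200) = 0.3055, z(0.5200) = 0.0502
d' = z(H) − z(FA) = 0.3055 − 0.0502 = 0.2553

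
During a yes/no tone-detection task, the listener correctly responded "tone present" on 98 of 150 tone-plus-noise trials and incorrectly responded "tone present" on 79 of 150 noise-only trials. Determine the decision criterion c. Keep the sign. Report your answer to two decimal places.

c = -0.23

H = 98/150 = 0.6533
FA = 79/150 = 0.5267
z(H) = z(0.6533) = 0.394
z(FA) = z(0.5267) = 0.067
c = −½·[z(H) + z(FA)] = −0.5 × (0.394 + 0.067) = -0.2305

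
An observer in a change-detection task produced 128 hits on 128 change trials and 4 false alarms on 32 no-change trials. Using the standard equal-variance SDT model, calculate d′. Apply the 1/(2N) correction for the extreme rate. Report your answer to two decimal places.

The hit rate is 128/128 = 1, so apply the 1/(2N) correction: H → 1 − 1/(2·128) = 0.99609.
z(H) = z(0.99609) = 2.660
z(FA) = z(0.12500) = -1.150
d' = 2.660 − (-1.150) = 3.810

d′ = 3.81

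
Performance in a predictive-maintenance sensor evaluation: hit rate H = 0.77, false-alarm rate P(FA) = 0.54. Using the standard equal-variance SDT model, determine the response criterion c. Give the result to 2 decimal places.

z(0.77) = 0.739, z(0.54) = 0.100
c = −½·[z(H) + z(FA)] = −0.5 × (0.739 + 0.100) = -0.4195

c = -0.42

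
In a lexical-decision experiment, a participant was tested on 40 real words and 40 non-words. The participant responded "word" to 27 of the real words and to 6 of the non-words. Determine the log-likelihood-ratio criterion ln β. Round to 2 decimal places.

H = 27/40 = 0.6750
FA = 6/40 = 0.1500
Φ⁻¹(H) = Φ⁻¹(0.6750) = 0.454
Φ⁻¹(FA) = Φ⁻¹(0.1500) = -1.036
ln β = −½·[z(H)² − z(FA)²] = −0.5 × (0.206 − 1.073) = 0.4335

ln β = 0.43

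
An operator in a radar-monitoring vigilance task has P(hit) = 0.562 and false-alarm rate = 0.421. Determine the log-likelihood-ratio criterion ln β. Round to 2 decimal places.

Φ⁻¹(H) = 0.156
Φ⁻¹(FA) = -0.199
ln β = −½·[z(H)² − z(FA)²] = −0.5 × (0.024 − 0.040) = 0.008

ln β = 0.01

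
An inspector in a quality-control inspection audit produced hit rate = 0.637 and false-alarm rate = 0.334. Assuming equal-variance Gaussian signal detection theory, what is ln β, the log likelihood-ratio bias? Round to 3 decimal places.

ln β = 0.031

Φ⁻¹(H) = Φ⁻¹(0.637) = 0.3505
Φ⁻¹(FA) = Φ⁻¹(0.334) = -0.4289
ln β = −½·[z(H)² − z(FA)²] = −0.5 × (0.1229 − 0.1840) = 0.03055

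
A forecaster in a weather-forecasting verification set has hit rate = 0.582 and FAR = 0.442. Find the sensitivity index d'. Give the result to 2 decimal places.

d' = 0.35

z(H) = z(0.582) = 0.207
z(FA) = z(0.442) = -0.146
d' = z(H) − z(FA) = 0.207 − (-0.146) = 0.353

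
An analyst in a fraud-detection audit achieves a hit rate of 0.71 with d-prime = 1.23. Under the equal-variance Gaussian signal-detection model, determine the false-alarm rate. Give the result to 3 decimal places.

z(hit rate) = z(0.71) = 0.5534
z(FA) = z(H) − d' = 0.5534 − 1.23 = -0.6766
false-alarm rate = Φ(-0.6766) = 0.2493

false-alarm rate = 0.249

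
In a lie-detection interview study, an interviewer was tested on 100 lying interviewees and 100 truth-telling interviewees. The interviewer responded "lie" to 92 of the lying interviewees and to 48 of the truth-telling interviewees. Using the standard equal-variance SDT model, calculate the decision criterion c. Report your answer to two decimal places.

H = 92/100 = 0.9200
FA = 48/100 = 0.4800
z(H) = z(0.9200) = 1.4051
z(FA) = z(0.4800) = -0.0502
c = −½·[z(H) + z(FA)] = −0.5 × (1.4051 + (-0.0502)) = -0.67745
c < 0: the interviewer has a liberal response bias.

c = -0.68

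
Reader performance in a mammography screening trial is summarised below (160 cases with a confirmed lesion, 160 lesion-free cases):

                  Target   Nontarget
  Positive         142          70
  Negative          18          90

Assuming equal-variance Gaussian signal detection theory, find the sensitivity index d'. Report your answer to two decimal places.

H = 142/160 = 0.8875
FA = 70/160 = 0.4375
z(H) = z(0.8875) = 1.213
z(FA) = z(0.4375) = -0.157
d' = z(H) − z(FA) = 1.213 − (-0.157) = 1.370

d' = 1.37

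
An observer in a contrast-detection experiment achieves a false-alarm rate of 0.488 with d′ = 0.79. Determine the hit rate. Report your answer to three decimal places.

hit rate = 0.776

z(false-alarm rate) = z(0.488) = -0.0301
z(H) = z(FA) + d' = -0.0301 + 0.79 = 0.7599
hit rate = Φ(0.7599) = 0.7763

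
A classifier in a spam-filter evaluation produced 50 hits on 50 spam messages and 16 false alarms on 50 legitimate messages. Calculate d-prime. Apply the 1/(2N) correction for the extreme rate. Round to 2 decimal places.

d-prime = 2.79

The hit rate is 50/50 = 1, so apply the 1/(2N) correction: H → 1 − 1/(2·50) = 0.99000.
z(H) = z(0.99000) = 2.326
z(FA) = z(0.32000) = -0.468
d' = 2.326 − (-0.468) = 2.794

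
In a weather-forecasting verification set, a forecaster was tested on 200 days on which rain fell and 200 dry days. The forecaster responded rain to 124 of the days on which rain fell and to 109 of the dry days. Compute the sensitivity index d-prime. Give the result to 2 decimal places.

H = 124/200 = 0.6200
FA = 109/200 = 0.5450
z(H) = z(0.6200) = 0.3055
z(FA) = z(0.5450) = 0.1130
d' = z(H) − z(FA) = 0.3055 − 0.1130 = 0.1925

d-prime = 0.19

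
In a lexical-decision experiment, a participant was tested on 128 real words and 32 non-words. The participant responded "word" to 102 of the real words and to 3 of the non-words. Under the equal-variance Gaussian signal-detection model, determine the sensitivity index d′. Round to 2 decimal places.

H = 102/128 = 0.7969
FA = 3/32 = 0.0938
z(0.7969) = 0.831, z(0.0938) = -1.318
d' = z(H) − z(FA) = 0.831 − (-1.318) = 2.149

d′ = 2.15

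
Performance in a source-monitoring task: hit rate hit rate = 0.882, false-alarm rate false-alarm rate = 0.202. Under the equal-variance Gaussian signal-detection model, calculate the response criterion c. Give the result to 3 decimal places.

c = -0.175

Φ⁻¹(H) = Φ⁻¹(0.882) = 1.1850
Φ⁻¹(FA) = Φ⁻¹(0.202) = -0.8345
c = −½·[z(H) + z(FA)] = −0.5 × (1.1850 + (-0.8345)) = -0.17525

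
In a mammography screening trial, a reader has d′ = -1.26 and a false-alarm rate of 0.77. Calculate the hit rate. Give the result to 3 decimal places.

hit rate = 0.301

z(false-alarm rate) = z(0.77) = 0.7388
z(H) = z(FA) + d' = 0.7388 + (-1.26) = -0.5212
hit rate = Φ(-0.5212) = 0.3011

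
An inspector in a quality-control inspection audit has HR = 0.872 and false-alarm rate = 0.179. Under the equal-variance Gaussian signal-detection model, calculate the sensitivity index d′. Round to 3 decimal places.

d′ = 2.055

z(H) = 1.1359
z(FA) = -0.9192
d' = z(H) − z(FA) = 1.1359 − (-0.9192) = 2.0551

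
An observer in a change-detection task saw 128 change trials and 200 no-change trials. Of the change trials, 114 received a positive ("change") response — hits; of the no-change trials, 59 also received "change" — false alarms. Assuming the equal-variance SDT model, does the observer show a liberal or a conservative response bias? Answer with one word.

z(H) = 1.230, z(FA) = -0.539
c = −½·(z(H) + z(FA)) = -0.3455
c < 0 → liberal criterion (biased toward responding “yes”).

liberal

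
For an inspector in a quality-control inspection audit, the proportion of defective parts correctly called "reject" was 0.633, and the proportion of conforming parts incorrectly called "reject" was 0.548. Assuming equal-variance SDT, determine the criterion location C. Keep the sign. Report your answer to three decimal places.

C = -0.230

z(H) = 0.3398
z(FA) = 0.1206
c = −½·[z(H) + z(FA)] = −0.5 × (0.3398 + 0.1206) = -0.2302
c < 0: the inspector has a liberal response bias.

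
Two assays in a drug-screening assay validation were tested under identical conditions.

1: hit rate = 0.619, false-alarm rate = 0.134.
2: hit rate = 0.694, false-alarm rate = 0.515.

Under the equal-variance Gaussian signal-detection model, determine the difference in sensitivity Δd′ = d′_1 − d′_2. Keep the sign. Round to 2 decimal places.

Δd′ = 0.94

1: z(0.619) = 0.303, z(0.134) = -1.108, d' = 1.411
2: z(0.694) = 0.507, z(0.515) = 0.038, d' = 0.469
Δd' = d'_1 − d'_2 = 1.411 − 0.469 = 0.942
1 has the higher sensitivity.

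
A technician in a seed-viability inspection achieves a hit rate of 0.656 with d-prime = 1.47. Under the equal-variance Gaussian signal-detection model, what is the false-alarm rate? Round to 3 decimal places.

false-alarm rate = 0.143

z(hit rate) = z(0.656) = 0.4016
z(FA) = z(H) − d' = 0.4016 − 1.47 = -1.0684
false-alarm rate = Φ(-1.0684) = 0.1427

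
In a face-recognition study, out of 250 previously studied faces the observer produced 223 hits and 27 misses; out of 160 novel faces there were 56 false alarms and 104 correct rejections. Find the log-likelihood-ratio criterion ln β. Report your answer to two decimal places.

H = 223/250 = 0.8920
FA = 56/160 = 0.3500
z(0.8920) = 1.237, z(0.3500) = -0.385
ln β = −½·[z(H)² − z(FA)²] = −0.5 × (1.530 − 0.148) = -0.691

ln β = -0.69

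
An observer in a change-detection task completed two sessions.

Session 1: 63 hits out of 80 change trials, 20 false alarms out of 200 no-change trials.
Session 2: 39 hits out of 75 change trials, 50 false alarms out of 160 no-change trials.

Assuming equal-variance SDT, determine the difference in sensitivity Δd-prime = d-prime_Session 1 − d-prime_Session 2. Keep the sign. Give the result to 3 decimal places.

Session 1: z(0.7875) = 0.7978, z(0.1000) = -1.2816, d' = 2.0794
Session 2: z(0.5200) = 0.0502, z(0.3125) = -0.4888, d' = 0.5390
Δd' = d'_Session 1 − d'_Session 2 = 2.0794 − 0.5390 = 1.5404
Session 1 has the higher sensitivity.

Δd-prime = 1.540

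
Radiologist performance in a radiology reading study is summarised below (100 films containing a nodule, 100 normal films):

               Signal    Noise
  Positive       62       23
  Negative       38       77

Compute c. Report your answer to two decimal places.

c = 0.22

H = 62/100 = 0.6200
FA = 23/100 = 0.2300
z(H) = z(0.6200) = 0.3055
z(FA) = z(0.2300) = -0.7388
c = −½·[z(H) + z(FA)] = −0.5 × (0.3055 + (-0.7388)) = 0.21665
c > 0: the radiologist has a conservative response bias.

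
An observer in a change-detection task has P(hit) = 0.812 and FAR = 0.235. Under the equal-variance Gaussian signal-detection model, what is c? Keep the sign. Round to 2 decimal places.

c = -0.08

z(0.812) = 0.8853, z(0.235) = -0.7225
c = −½·[z(H) + z(FA)] = −0.5 × (0.8853 + (-0.7225)) = -0.0814
c < 0: the observer has a liberal response bias.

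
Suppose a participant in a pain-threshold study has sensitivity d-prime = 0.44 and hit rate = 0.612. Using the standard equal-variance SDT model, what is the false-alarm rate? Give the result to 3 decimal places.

false-alarm rate = 0.438

z(hit rate) = z(0.612) = 0.2845
z(FA) = z(H) − d' = 0.2845 − 0.44 = -0.1555
false-alarm rate = Φ(-0.1555) = 0.4382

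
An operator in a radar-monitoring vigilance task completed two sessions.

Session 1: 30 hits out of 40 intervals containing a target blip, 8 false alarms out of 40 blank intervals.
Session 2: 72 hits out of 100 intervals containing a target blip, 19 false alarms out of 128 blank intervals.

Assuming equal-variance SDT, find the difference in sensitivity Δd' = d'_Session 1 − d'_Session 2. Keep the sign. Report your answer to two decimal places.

Δd' = -0.11

Session 1: z(0.7500) = 0.674, z(0.2000) = -0.842, d' = 1.516
Session 2: z(0.7200) = 0.583, z(0.1484) = -1.043, d' = 1.626
Δd' = d'_Session 1 − d'_Session 2 = 1.516 − 1.626 = -0.110
Session 2 has the higher sensitivity.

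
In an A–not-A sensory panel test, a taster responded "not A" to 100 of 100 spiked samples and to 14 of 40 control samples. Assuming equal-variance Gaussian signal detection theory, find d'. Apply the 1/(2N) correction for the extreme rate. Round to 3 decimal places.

d' = 2.961

The hit rate is 100/100 = 1, so apply the 1/(2N) correction: H → 1 − 1/(2·100) = 0.99500.
z(H) = z(0.99500) = 2.5758
z(FA) = z(0.35000) = -0.3853
d' = 2.5758 − (-0.3853) = 2.9611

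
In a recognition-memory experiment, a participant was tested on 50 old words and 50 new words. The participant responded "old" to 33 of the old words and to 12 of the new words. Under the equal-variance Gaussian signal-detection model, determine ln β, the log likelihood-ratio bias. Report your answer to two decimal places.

H = 33/50 = 0.6600
FA = 12/50 = 0.2400
z(H) = 0.412
z(FA) = -0.706
ln β = −½·[z(H)² − z(FA)²] = −0.5 × (0.170 − 0.498) = 0.164

ln β = 0.16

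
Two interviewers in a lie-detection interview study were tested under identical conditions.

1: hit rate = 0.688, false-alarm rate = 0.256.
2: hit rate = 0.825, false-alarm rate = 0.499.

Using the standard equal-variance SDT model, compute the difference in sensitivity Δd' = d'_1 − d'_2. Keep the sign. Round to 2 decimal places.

1: z(0.688) = 0.490, z(0.256) = -0.656, d' = 1.146
2: z(0.825) = 0.935, z(0.499) = -0.003, d' = 0.938
Δd' = d'_1 − d'_2 = 1.146 − 0.938 = 0.208
1 has the higher sensitivity.

Δd' = 0.21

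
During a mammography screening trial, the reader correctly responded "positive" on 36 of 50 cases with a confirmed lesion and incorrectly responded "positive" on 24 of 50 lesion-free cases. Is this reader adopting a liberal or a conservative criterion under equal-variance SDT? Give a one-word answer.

z(H) = 0.583, z(FA) = -0.050
c = −½·(z(H) + z(FA)) = -0.2665
c < 0 → liberal criterion (biased toward responding “yes”).

liberal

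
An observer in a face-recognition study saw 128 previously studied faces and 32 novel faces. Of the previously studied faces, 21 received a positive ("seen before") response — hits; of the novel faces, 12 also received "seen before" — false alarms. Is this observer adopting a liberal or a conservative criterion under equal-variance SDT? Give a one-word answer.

z(H) = -0.978, z(FA) = -0.319
c = −½·(z(H) + z(FA)) = 0.6485
c > 0 → conservative criterion (biased toward responding “no”).

conservative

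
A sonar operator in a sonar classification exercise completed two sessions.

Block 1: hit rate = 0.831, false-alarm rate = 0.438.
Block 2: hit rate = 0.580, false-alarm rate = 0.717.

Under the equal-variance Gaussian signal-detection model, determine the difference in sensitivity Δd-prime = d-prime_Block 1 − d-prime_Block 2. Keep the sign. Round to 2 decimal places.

Block 1: z(0.831) = 0.958, z(0.438) = -0.156, d' = 1.114
Block 2: z(0.580) = 0.202, z(0.717) = 0.574, d' = -0.372
Δd' = d'_Block 1 − d'_Block 2 = 1.114 − (-0.372) = 1.486
Block 1 has the higher sensitivity.

Δd-prime = 1.49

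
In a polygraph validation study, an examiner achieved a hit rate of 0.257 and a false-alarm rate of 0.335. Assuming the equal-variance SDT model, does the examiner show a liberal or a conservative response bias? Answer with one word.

z(H) = -0.653, z(FA) = -0.426
c = −½·(z(H) + z(FA)) = 0.5395
c > 0 → conservative criterion (biased toward responding “no”).

conservative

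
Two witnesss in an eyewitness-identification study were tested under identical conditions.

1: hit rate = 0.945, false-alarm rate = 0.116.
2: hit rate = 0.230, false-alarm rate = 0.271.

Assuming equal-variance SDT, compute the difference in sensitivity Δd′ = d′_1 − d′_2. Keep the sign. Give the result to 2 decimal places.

Δd′ = 2.92

1: z(0.945) = 1.598, z(0.116) = -1.195, d' = 2.793
2: z(0.230) = -0.739, z(0.271) = -0.610, d' = -0.129
Δd' = d'_1 − d'_2 = 2.793 − (-0.129) = 2.922
1 has the higher sensitivity.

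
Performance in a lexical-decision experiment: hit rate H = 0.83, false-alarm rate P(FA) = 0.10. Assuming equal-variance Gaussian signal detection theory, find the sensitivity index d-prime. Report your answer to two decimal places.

d-prime = 2.24

Φ⁻¹(H) = Φ⁻¹(0.83) = 0.9542
Φ⁻¹(FA) = Φ⁻¹(0.10) = -1.2816
d' = z(H) − z(FA) = 0.9542 − (-1.2816) = 2.2358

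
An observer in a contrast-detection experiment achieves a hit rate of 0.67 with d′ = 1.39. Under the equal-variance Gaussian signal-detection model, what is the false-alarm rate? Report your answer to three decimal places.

z(hit rate) = z(0.67) = 0.4399
z(FA) = z(H) − d' = 0.4399 − 1.39 = -0.9501
false-alarm rate = Φ(-0.9501) = 0.1710

false-alarm rate = 0.171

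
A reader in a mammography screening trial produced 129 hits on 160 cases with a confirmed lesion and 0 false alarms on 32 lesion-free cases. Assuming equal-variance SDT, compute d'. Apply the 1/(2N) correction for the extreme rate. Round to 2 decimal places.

d' = 3.02

The false-alarm rate is 0/32 = 0, so apply the 1/(2N) correction: FA → 1/(2·32) = 0.01562.
z(H) = z(0.80625) = 0.864
z(FA) = z(0.01562) = -2.154
d' = 0.864 − (-2.154) = 3.018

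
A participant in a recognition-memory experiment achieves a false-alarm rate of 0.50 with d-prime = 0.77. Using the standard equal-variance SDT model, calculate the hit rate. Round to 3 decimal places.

hit rate = 0.779

z(false-alarm rate) = z(0.50) = 0.0000
z(H) = z(FA) + d' = 0.0000 + 0.77 = 0.7700
hit rate = Φ(0.7700) = 0.7794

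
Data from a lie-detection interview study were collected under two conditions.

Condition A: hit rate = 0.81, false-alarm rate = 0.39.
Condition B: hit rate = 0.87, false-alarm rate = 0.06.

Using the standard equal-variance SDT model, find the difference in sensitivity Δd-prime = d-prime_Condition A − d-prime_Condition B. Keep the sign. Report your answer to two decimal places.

Δd-prime = -1.52

Condition A: z(0.81) = 0.878, z(0.39) = -0.279, d' = 1.157
Condition B: z(0.87) = 1.126, z(0.06) = -1.555, d' = 2.681
Δd' = d'_Condition A − d'_Condition B = 1.157 − 2.681 = -1.524
Condition B has the higher sensitivity.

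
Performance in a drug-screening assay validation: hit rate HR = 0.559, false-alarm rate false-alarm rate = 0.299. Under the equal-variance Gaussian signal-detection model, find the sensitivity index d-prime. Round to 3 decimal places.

z(H) = z(0.559) = 0.1484
z(FA) = z(0.299) = -0.5273
d' = z(H) − z(FA) = 0.1484 − (-0.5273) = 0.6757

d-prime = 0.676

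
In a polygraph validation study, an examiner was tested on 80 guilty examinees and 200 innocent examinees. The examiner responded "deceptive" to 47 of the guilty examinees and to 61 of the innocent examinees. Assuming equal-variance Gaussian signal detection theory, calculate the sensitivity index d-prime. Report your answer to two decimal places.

d-prime = 0.73

H = 47/80 = 0.5875
FA = 61/200 = 0.3050
Φ⁻¹(H) = 0.2211
Φ⁻¹(FA) = -0.5101
d' = z(H) − z(FA) = 0.2211 − (-0.5101) = 0.7312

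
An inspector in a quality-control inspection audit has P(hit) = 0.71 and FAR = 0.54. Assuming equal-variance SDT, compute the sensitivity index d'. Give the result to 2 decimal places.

z(H) = 0.553
z(FA) = 0.100
d' = z(H) − z(FA) = 0.553 − 0.100 = 0.453

d' = 0.45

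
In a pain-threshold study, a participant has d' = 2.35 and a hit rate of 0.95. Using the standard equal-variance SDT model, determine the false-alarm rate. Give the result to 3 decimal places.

z(hit rate) = z(0.95) = 1.6449
z(FA) = z(H) − d' = 1.6449 − 2.35 = -0.7051
false-alarm rate = Φ(-0.7051) = 0.2404

false-alarm rate = 0.240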